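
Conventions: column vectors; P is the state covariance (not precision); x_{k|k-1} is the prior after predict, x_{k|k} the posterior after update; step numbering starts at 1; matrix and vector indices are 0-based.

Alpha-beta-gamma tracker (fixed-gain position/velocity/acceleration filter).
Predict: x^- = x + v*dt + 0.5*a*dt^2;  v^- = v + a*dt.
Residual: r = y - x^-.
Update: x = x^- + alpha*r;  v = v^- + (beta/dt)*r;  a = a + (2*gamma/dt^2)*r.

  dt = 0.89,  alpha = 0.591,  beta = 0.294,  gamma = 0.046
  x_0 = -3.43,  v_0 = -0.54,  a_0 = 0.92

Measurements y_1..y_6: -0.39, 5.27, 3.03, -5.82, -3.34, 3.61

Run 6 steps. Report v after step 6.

step 1: x_pred=-3.5462  r=3.1562  x^+=-1.6809  v^+=1.3214  a^+=1.2866
step 2: x_pred=0.0047  r=5.2653  x^+=3.1165  v^+=4.2058  a^+=1.8981
step 3: x_pred=7.6114  r=-4.5814  x^+=4.9038  v^+=4.3817  a^+=1.3660
step 4: x_pred=9.3445  r=-15.1645  x^+=0.3823  v^+=0.5881  a^+=-0.3953
step 5: x_pred=0.7491  r=-4.0891  x^+=-1.6675  v^+=-1.1145  a^+=-0.8702
step 6: x_pred=-3.0041  r=6.6141  x^+=0.9048  v^+=0.2958  a^+=-0.1020

v_post = 0.2958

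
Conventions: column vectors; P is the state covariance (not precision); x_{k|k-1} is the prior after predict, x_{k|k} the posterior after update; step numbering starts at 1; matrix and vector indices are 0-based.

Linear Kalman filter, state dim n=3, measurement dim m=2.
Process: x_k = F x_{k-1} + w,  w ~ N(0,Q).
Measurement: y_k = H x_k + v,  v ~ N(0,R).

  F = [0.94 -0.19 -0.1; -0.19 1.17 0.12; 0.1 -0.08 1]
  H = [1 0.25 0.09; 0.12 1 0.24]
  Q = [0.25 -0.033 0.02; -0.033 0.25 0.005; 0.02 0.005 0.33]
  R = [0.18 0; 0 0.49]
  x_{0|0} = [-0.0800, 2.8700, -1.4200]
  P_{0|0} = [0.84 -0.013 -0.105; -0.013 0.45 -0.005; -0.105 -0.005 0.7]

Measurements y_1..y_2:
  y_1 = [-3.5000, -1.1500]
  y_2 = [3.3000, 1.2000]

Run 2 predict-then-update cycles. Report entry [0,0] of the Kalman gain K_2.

step 1: x^-=[-0.4785, 3.2027, -1.6576]  P^-=[1.0397 -0.3194 -0.0597; -0.3194 0.9156 0.0421; -0.0597 0.0421 1.0213]  S=[1.1166 0.0381; 0.0381 1.4195]  K=[0.8606 -0.1703; -0.0991 0.6278; 0.0316 0.1964]  nu=[-3.6730, -3.8975]  x^+=[-2.9757, 1.1198, -2.5391]  P^+=[0.1827 -0.0937 -0.0488; -0.0937 0.3499 -0.1295; -0.0488 -0.1295 0.9649]
step 2: x^-=[-2.7560, 1.5708, -2.9262]  P^-=[0.4714 -0.2497 -0.0670; -0.2497 0.7570 -0.0694; -0.0670 -0.0694 1.3115]  S=[0.5693 -0.0103; -0.0103 1.2323]  K=[0.7048 -0.1639; -0.1068 0.5756; 0.0627 0.1931]  nu=[5.9266, 0.6622]  x^+=[1.3129, 1.3191, -2.4269]  P^+=[0.1531 -0.0863 -0.0518; -0.0863 0.3410 -0.2024; -0.0518 -0.2024 1.2635]

K[0,0] = 0.7048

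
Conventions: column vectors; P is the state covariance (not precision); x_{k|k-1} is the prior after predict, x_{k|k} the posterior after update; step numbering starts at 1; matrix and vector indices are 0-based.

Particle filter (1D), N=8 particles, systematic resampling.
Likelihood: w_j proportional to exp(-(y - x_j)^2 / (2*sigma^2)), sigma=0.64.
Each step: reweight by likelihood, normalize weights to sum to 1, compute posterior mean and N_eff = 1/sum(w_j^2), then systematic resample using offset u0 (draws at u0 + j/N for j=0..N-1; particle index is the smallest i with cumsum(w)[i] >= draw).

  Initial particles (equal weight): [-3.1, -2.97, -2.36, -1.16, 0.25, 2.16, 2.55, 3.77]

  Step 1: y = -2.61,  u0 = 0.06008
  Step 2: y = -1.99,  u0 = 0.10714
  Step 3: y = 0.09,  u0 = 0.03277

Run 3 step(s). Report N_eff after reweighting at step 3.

N_eff = 6.0451

step 1: w=[0.2866, 0.3280, 0.3559, 0.0295, 0.0000, 0.0000, 0.0000, 0.0000]  mean=-2.7367  Neff=3.1521  idx=[0, 0, 1, 1, 1, 2, 2, 2]
step 2: w=[0.0568, 0.0568, 0.0792, 0.0792, 0.0792, 0.2163, 0.2163, 0.2163]  mean=-2.5889  Neff=6.0382  idx=[1, 3, 5, 5, 6, 6, 7, 7]
step 3: w=[0.0010, 0.0027, 0.1660, 0.1660, 0.1660, 0.1660, 0.1660, 0.1660]  mean=-2.3624  Neff=6.0451  idx=[2, 2, 3, 4, 5, 5, 6, 7]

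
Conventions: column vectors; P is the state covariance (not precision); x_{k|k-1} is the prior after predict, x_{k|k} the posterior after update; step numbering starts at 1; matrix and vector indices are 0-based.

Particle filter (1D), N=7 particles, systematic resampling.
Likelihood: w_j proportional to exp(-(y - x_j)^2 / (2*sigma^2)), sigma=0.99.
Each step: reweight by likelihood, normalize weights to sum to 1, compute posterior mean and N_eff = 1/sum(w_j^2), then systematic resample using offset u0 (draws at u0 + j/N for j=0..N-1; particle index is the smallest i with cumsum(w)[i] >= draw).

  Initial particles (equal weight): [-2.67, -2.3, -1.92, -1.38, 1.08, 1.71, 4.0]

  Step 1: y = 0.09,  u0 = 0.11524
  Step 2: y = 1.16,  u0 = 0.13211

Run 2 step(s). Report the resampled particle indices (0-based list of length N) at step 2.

resampled_idx = [2, 3, 3, 4, 5, 6, 6]

step 1: w=[0.0146, 0.0387, 0.0907, 0.2366, 0.4322, 0.1868, 0.0003]  mean=0.1587  Neff=3.4763  idx=[2, 3, 4, 4, 4, 5, 5]
step 2: w=[0.0017, 0.0078, 0.2099, 0.2099, 0.2099, 0.1804, 0.1804]  mean=1.2831  Neff=5.0679  idx=[2, 3, 3, 4, 5, 6, 6]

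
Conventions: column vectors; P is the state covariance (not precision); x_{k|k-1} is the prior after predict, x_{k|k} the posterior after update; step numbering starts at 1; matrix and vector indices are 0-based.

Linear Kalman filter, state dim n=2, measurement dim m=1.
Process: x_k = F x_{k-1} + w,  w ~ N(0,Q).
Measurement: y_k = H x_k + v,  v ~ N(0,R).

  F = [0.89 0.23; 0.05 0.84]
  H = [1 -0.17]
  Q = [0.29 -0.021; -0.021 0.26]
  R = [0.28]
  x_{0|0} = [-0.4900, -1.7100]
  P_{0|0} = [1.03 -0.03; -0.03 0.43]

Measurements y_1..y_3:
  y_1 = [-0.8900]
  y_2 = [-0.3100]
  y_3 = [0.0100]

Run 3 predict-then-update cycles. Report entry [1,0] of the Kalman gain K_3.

K[1,0] = 0.1182

step 1: x^-=[-0.8294, -1.4609]  P^-=[1.1163 0.0851; 0.0851 0.5635]  S=[1.3837]  K=[0.7963; -0.0077]  nu=[-0.3090]  x^+=[-1.0754, -1.4585]  P^+=[0.2389 0.0936; 0.0936 0.5634]
step 2: x^-=[-1.2926, -1.2789]  P^-=[0.5474 0.1695; 0.1695 0.6660]  S=[0.7890]  K=[0.6572; 0.0714]  nu=[0.7652]  x^+=[-0.7897, -1.2243]  P^+=[0.2066 0.1325; 0.1325 0.6620]
step 3: x^-=[-0.9844, -1.0679]  P^-=[0.5429 0.2167; 0.2167 0.7387]  S=[0.7706]  K=[0.6567; 0.1182]  nu=[0.8129]  x^+=[-0.4506, -0.9718]  P^+=[0.2105 0.1569; 0.1569 0.7280]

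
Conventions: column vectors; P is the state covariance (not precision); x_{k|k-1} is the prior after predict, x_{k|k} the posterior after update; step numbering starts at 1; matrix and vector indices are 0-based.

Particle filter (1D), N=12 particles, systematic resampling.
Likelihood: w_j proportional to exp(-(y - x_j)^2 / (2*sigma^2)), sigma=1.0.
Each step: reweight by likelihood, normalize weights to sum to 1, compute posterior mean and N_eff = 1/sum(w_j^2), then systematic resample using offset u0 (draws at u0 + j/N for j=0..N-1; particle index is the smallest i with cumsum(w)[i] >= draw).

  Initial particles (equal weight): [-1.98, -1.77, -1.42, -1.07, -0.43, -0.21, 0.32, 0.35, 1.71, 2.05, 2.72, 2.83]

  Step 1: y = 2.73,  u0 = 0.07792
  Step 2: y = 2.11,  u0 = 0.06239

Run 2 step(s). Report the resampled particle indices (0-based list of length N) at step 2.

step 1: w=[0.0000, 0.0000, 0.0001, 0.0002, 0.0019, 0.0038, 0.0156, 0.0167, 0.1690, 0.2256, 0.2843, 0.2829]  mean=2.3340  Neff=4.1527  idx=[8, 8, 9, 9, 9, 10, 10, 10, 11, 11, 11, 11]
step 2: w=[0.0886, 0.0886, 0.0958, 0.0958, 0.0958, 0.0797, 0.0797, 0.0797, 0.0741, 0.0741, 0.0741, 0.0741]  mean=2.3810  Neff=11.8709  idx=[0, 1, 2, 3, 4, 5, 6, 7, 8, 9, 10, 11]

resampled_idx = [0, 1, 2, 3, 4, 5, 6, 7, 8, 9, 10, 11]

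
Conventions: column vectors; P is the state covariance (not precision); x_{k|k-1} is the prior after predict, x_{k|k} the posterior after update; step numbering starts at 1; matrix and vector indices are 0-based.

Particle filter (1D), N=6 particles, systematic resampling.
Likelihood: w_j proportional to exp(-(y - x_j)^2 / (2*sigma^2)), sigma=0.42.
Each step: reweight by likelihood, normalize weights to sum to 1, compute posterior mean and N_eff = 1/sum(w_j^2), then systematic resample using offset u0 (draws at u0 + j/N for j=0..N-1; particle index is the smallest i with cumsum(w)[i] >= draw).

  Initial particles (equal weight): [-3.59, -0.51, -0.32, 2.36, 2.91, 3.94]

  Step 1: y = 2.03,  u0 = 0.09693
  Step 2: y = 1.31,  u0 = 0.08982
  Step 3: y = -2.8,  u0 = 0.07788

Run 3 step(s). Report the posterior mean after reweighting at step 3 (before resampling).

post_mean = 2.3600

step 1: w=[0.0000, 0.0000, 0.0000, 0.8683, 0.1317, 0.0000]  mean=2.4325  Neff=1.2965  idx=[3, 3, 3, 3, 3, 4]
step 2: w=[0.1994, 0.1994, 0.1994, 0.1994, 0.1994, 0.0032]  mean=2.3618  Neff=5.0319  idx=[0, 1, 2, 2, 3, 4]
step 3: w=[0.1667, 0.1667, 0.1667, 0.1667, 0.1667, 0.1667]  mean=2.3600  Neff=6.0000  idx=[0, 1, 2, 3, 4, 5]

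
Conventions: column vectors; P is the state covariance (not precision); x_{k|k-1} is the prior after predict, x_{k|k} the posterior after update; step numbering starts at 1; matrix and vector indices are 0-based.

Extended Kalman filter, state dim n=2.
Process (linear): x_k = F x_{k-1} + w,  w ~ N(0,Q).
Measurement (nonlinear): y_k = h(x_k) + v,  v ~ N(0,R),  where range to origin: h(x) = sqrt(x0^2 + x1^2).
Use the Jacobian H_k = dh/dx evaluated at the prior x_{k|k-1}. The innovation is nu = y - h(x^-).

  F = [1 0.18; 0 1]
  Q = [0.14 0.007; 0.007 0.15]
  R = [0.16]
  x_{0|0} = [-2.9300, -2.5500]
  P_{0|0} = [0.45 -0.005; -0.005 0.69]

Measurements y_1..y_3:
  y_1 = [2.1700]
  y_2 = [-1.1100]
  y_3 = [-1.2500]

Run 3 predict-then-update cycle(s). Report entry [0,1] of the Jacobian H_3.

H_jac[0,1] = 0.3552

step 1: x^-=[-3.3890, -2.5500]  P^-=[0.6106 0.1262; 0.1262 0.8400]  H_jac=[-0.7991 -0.6012]  S=[0.9748]  K=[-0.5783; -0.6216]  nu=[-2.0712]  x^+=[-2.1911, -1.2626]  P^+=[0.2845 -0.2242; -0.2242 0.4634]
step 2: x^-=[-2.4184, -1.2626]  P^-=[0.3588 -0.1338; -0.1338 0.6134]  H_jac=[-0.8865 -0.4628]  S=[0.4636]  K=[-0.5526; -0.3565]  nu=[-3.8381]  x^+=[-0.2975, 0.1058]  P^+=[0.2173 -0.2251; -0.2251 0.5545]
step 3: x^-=[-0.2785, 0.1058]  P^-=[0.2942 -0.1183; -0.1183 0.7045]  H_jac=[-0.9348 0.3552]  S=[0.5845]  K=[-0.5424; 0.6173]  nu=[-1.5479]  x^+=[0.5611, -0.8497]  P^+=[0.1222 0.0774; 0.0774 0.4817]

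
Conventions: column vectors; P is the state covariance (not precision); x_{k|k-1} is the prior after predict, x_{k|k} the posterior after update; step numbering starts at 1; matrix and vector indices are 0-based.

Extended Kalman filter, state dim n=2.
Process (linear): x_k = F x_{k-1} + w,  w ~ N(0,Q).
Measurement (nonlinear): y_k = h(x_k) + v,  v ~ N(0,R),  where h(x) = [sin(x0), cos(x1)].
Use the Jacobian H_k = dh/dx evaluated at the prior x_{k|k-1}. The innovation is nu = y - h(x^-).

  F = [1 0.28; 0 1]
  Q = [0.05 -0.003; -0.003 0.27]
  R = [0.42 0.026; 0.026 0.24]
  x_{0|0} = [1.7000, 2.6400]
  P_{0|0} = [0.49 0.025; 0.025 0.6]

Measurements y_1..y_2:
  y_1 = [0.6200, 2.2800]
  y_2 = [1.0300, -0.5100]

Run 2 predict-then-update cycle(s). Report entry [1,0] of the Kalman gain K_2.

K[1,0] = -0.1853

step 1: x^-=[2.4392, 2.6400]  P^-=[0.6010 0.1900; 0.1900 0.8700]  H_jac=[-0.7633 0.0000; 0.0000 -0.4808]  S=[0.7702 0.0957; 0.0957 0.4411]  K=[-0.5857 -0.0800; -0.0724 -0.9326]  nu=[-0.0260, 3.1568]  x^+=[2.2020, -0.3020]  P^+=[0.3250 0.0716; 0.0716 0.4694]
step 2: x^-=[2.1174, -0.3020]  P^-=[0.4519 0.2000; 0.2000 0.7394]  H_jac=[-0.5198 0.0000; 0.0000 0.2975]  S=[0.5421 -0.0049; -0.0049 0.3054]  K=[-0.4316 0.1879; -0.1853 0.7171]  nu=[0.1757, -1.4647]  x^+=[1.7664, -1.3850]  P^+=[0.3394 0.1138; 0.1138 0.5624]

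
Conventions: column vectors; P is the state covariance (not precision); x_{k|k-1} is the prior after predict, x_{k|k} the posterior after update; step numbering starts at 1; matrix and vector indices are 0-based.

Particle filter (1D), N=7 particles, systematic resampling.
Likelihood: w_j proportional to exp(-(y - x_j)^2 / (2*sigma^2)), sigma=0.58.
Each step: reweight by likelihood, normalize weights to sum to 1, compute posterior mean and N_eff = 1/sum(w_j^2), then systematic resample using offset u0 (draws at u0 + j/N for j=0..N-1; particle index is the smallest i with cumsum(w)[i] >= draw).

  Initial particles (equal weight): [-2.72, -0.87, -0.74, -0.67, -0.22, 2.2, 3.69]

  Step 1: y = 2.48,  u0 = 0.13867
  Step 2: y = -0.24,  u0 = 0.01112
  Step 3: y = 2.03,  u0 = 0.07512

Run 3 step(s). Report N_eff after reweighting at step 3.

N_eff = 7.0000

step 1: w=[0.0000, 0.0000, 0.0000, 0.0000, 0.0000, 0.8869, 0.1131]  mean=2.3684  Neff=1.2510  idx=[5, 5, 5, 5, 5, 5, 6]
step 2: w=[0.1667, 0.1667, 0.1667, 0.1667, 0.1667, 0.1667, 0.0000]  mean=2.2000  Neff=6.0000  idx=[0, 0, 1, 2, 3, 4, 5]
step 3: w=[0.1429, 0.1429, 0.1429, 0.1429, 0.1429, 0.1429, 0.1429]  mean=2.2000  Neff=7.0000  idx=[0, 1, 2, 3, 4, 5, 6]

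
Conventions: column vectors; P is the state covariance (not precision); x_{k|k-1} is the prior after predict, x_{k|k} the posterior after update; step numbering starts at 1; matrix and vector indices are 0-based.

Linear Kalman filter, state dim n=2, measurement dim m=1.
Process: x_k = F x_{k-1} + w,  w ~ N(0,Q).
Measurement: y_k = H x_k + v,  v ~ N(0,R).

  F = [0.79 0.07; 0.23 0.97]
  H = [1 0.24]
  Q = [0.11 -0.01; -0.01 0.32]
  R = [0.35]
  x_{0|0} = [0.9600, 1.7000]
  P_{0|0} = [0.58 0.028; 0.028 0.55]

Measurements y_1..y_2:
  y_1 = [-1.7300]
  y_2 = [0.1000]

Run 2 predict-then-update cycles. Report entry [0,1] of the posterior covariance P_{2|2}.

P_post[0,1] = -0.0620

step 1: x^-=[0.8774, 1.8698]  P^-=[0.4778 0.1546; 0.1546 0.8807]  S=[0.9527]  K=[0.5404; 0.3842]  nu=[-3.0562]  x^+=[-0.7742, 0.6957]  P^+=[0.1995 -0.0432; -0.0432 0.7401]
step 2: x^-=[-0.5630, 0.4968]  P^-=[0.2334 0.0427; 0.0427 1.0076]  S=[0.6619]  K=[0.3681; 0.4299]  nu=[0.5437]  x^+=[-0.3628, 0.7305]  P^+=[0.1437 -0.0620; -0.0620 0.8853]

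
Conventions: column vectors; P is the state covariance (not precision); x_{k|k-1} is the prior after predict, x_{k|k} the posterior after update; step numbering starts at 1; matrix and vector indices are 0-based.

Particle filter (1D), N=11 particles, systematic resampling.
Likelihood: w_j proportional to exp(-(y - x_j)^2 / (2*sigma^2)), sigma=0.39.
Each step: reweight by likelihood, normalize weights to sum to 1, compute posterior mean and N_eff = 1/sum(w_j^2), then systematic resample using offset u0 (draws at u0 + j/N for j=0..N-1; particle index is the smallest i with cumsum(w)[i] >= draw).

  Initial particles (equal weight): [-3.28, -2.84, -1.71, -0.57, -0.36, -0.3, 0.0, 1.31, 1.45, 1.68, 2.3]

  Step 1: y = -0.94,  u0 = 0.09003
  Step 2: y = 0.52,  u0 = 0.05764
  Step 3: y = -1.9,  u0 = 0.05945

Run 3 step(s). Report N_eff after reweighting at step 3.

step 1: w=[0.0000, 0.0000, 0.0999, 0.4472, 0.2321, 0.1825, 0.0384, 0.0000, 0.0000, 0.0000, 0.0000]  mean=-0.5640  Neff=3.3494  idx=[2, 3, 3, 3, 3, 3, 4, 4, 5, 5, 6]
step 2: w=[0.0000, 0.0227, 0.0227, 0.0227, 0.0227, 0.0227, 0.0883, 0.0883, 0.1235, 0.1235, 0.4630]  mean=-0.2023  Neff=3.8015  idx=[3, 6, 7, 8, 9, 9, 10, 10, 10, 10, 10]
step 3: w=[0.6621, 0.0913, 0.0913, 0.0492, 0.0492, 0.0492, 0.0016, 0.0016, 0.0016, 0.0016, 0.0016]  mean=-0.4874  Neff=2.1628  idx=[0, 0, 0, 0, 0, 0, 0, 1, 2, 3, 5]

N_eff = 2.1628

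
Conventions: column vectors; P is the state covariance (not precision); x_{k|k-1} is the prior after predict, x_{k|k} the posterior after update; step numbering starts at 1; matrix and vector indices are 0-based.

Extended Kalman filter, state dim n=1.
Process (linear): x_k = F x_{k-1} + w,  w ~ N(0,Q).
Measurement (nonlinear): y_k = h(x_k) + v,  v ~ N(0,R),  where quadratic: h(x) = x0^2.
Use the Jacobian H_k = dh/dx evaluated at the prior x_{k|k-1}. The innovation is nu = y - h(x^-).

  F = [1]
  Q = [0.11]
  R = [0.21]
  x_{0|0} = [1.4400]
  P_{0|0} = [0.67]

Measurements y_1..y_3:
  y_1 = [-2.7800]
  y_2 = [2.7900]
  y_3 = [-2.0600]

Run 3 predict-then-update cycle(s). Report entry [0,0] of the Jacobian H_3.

H_jac[0,0] = -1.6237

step 1: x^-=[1.4400]  P^-=[0.7800]  H_jac=[2.8800]  S=[6.6796]  K=[0.3363]  nu=[-4.8536]  x^+=[-0.1923]  P^+=[0.0245]
step 2: x^-=[-0.1923]  P^-=[0.1345]  H_jac=[-0.3846]  S=[0.2299]  K=[-0.2250]  nu=[2.7530]  x^+=[-0.8118]  P^+=[0.1229]
step 3: x^-=[-0.8118]  P^-=[0.2329]  H_jac=[-1.6237]  S=[0.8239]  K=[-0.4589]  nu=[-2.7191]  x^+=[0.4360]  P^+=[0.0594]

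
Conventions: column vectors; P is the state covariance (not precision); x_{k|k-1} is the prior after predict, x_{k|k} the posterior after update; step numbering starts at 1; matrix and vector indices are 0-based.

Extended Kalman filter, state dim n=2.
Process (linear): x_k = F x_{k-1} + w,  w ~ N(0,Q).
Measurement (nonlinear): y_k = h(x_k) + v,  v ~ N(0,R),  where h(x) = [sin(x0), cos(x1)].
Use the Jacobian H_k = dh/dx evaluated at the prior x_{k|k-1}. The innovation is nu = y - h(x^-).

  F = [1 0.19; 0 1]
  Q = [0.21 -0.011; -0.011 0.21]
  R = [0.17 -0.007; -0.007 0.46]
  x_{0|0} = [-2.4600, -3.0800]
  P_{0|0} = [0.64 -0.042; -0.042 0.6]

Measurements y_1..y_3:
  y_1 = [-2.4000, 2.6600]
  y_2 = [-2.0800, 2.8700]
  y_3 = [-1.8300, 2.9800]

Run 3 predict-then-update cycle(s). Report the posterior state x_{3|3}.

step 1: x^-=[-3.0452, -3.0800]  P^-=[0.8557 0.0610; 0.0610 0.8100]  H_jac=[-0.9954 0.0000; 0.0000 0.0616]  S=[1.0178 -0.0107; -0.0107 0.4631]  K=[-0.8370 -0.0113; -0.0585 0.1063]  nu=[-2.3038, 3.6581]  x^+=[-1.1584, -2.5562]  P^+=[0.1429 0.0107; 0.0107 0.8011]
step 2: x^-=[-1.6440, -2.5562]  P^-=[0.3859 0.1520; 0.1520 1.0111]  H_jac=[-0.0732 0.0000; 0.0000 0.5525]  S=[0.1721 -0.0131; -0.0131 0.7686]  K=[-0.1560 0.1066; -0.0091 0.7266]  nu=[-1.0827, 3.7035]  x^+=[-1.0805, 0.1447]  P^+=[0.3725 0.0907; 0.0907 0.6051]
step 3: x^-=[-1.0530, 0.1447]  P^-=[0.6388 0.1947; 0.1947 0.8151]  H_jac=[0.4949 0.0000; 0.0000 -0.1442]  S=[0.3265 -0.0209; -0.0209 0.4770]  K=[0.9674 -0.0165; 0.2801 -0.2342]  nu=[-0.9611, 1.9905]  x^+=[-2.0156, -0.5907]  P^+=[0.3325 0.0995; 0.0995 0.7606]

x_post = [-2.0156, -0.5907]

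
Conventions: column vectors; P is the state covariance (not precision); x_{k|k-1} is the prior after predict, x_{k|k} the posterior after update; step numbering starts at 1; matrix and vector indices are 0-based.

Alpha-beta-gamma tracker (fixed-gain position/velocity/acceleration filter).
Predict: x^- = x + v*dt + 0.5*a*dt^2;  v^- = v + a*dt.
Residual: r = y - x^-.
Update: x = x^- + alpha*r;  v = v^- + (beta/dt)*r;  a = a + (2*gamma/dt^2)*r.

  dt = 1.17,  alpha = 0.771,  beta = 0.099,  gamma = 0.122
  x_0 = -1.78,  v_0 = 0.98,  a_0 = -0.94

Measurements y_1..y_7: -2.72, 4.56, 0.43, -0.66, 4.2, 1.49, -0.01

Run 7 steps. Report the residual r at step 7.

step 1: x_pred=-1.2768  r=-1.4432  x^+=-2.3895  v^+=-0.2419  a^+=-1.1972
step 2: x_pred=-3.4920  r=8.0520  x^+=2.7161  v^+=-0.9614  a^+=0.2380
step 3: x_pred=1.7542  r=-1.3242  x^+=0.7332  v^+=-0.7950  a^+=0.0020
step 4: x_pred=-0.1955  r=-0.4645  x^+=-0.5536  v^+=-0.8320  a^+=-0.0808
step 5: x_pred=-1.5824  r=5.7824  x^+=2.8758  v^+=-0.4373  a^+=0.9499
step 6: x_pred=3.0143  r=-1.5243  x^+=1.8391  v^+=0.5451  a^+=0.6781
step 7: x_pred=2.9410  r=-2.9510  x^+=0.6658  v^+=1.0888  a^+=0.1522

resid = -2.9510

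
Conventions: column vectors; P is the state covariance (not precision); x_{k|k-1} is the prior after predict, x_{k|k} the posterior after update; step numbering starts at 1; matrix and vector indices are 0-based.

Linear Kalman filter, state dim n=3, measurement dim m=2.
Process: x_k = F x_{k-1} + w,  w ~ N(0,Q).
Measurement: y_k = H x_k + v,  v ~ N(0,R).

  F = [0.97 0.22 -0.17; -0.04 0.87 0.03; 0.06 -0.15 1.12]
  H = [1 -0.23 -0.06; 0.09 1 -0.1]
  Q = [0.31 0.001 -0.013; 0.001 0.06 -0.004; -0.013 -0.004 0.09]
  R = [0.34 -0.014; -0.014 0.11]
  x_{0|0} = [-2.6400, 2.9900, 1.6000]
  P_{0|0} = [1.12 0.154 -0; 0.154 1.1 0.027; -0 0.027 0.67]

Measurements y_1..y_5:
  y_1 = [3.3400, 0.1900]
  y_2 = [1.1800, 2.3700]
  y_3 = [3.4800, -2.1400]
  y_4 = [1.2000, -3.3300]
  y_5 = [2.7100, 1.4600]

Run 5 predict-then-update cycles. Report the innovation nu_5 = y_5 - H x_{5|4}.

innov = [2.3810, 3.2639]

step 1: x^-=[-2.1750, 2.7549, 1.1851]  P^-=[1.5001 0.2895 -0.1247; 0.2895 0.8857 -0.0926; -0.1247 -0.0926 0.9474]  S=[1.7696 0.2230; 0.2230 1.0902]  K=[0.7840 0.2404; -0.0563 0.8563; -0.0694 -0.1679]  nu=[6.2197, -2.2506]  x^+=[2.1602, 0.4773, 1.1314]  P^+=[0.2653 -0.0035 0.0487; -0.0035 0.1021 0.0684; 0.0487 0.0684 0.9029]
step 2: x^-=[2.0081, 0.3627, 1.3252]  P^-=[0.5680 -0.0052 -0.1014; -0.0052 0.1423 0.0764; -0.1014 0.0764 1.2095]  S=[0.9365 0.0144; 0.0144 0.2545]  K=[0.6114 0.1855; -0.0536 0.5300; -0.2015 -0.1994]  nu=[-0.6651, 1.9590]  x^+=[1.9649, 1.4367, 1.0686]  P^+=[0.2059 -0.0041 0.0257; -0.0041 0.0689 0.0946; 0.0257 0.0946 1.1602]
step 3: x^-=[2.0404, 1.2034, 1.0992]  P^-=[0.5233 -0.0156 -0.1703; -0.0156 0.1187 0.1159; -0.1703 0.1159 1.5194]  S=[0.9058 0.0133; 0.0133 0.2252]  K=[0.5903 0.1806; -0.0620 0.4730; -0.3150 -0.2095]  nu=[1.7824, -3.4171]  x^+=[2.4752, -0.5232, 1.2535]  P^+=[0.1975 -0.0053 0.0090; -0.0053 0.0656 0.1223; 0.0090 0.1223 1.4179]
step 4: x^-=[2.0727, -0.5166, 1.6309]  P^-=[0.5256 -0.0227 -0.2299; -0.0227 0.1180 0.1526; -0.2299 0.1526 1.8310]  S=[0.9207 0.0135; 0.0135 0.2201]  K=[0.5889 0.1801; -0.0708 0.4618; -0.4041 -0.2079]  nu=[-0.8937, -2.8368]  x^+=[1.0355, -1.7634, 2.5819]  P^+=[0.1963 -0.0061 0.0001; -0.0061 0.0673 0.1497; 0.0001 0.1497 1.6688]
step 5: x^-=[0.1776, -1.4981, 3.2184]  P^-=[0.5324 -0.0285 -0.2800; -0.0285 0.1210 0.1876; -0.2800 0.1876 2.1354]  S=[0.9383 0.0136; 0.0136 0.2191]  K=[0.5896 0.1800; -0.0787 0.4599; -0.4780 -0.2037]  nu=[2.3810, 3.2639]  x^+=[2.1690, -0.1843, 1.4153]  P^+=[0.1962 -0.0066 -0.0047; -0.0066 0.0698 0.1756; -0.0047 0.1756 1.9093]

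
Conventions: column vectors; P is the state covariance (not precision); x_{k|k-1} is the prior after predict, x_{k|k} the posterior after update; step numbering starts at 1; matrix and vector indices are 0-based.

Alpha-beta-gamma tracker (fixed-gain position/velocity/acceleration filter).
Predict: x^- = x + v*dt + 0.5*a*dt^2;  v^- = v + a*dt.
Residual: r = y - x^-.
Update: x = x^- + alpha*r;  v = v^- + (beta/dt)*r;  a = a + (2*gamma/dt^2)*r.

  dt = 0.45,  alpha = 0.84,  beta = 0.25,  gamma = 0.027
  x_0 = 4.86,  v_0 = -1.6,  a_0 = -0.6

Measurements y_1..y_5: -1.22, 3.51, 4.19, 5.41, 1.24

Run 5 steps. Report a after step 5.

a_post = -0.1803

step 1: x_pred=4.0793  r=-5.2993  x^+=-0.3721  v^+=-4.8140  a^+=-2.0131
step 2: x_pred=-2.7423  r=6.2523  x^+=2.5096  v^+=-2.2465  a^+=-0.3459
step 3: x_pred=1.4637  r=2.7263  x^+=3.7538  v^+=-0.8875  a^+=0.3811
step 4: x_pred=3.3930  r=2.0170  x^+=5.0873  v^+=0.4046  a^+=0.9190
step 5: x_pred=5.3624  r=-4.1224  x^+=1.8996  v^+=-1.4721  a^+=-0.1803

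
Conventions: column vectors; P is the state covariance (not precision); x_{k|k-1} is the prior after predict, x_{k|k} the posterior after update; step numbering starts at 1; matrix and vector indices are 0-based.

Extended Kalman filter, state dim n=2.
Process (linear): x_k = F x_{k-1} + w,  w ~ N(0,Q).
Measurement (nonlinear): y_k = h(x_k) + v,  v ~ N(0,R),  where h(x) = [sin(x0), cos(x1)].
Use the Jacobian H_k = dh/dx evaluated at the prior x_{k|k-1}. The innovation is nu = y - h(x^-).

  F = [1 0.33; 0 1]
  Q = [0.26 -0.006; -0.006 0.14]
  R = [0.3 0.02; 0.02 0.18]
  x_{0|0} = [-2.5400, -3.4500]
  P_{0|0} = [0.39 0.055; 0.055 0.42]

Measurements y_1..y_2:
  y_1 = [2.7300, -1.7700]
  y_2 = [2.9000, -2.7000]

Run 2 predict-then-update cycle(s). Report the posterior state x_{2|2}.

x_post = [-4.2109, -2.2940]

step 1: x^-=[-3.6785, -3.4500]  P^-=[0.7320 0.1876; 0.1876 0.5600]  H_jac=[-0.8593 0.0000; 0.0000 -0.3035]  S=[0.8405 0.0689; 0.0689 0.2316]  K=[-0.7464 -0.0237; -0.1349 -0.6938]  nu=[2.2185, -0.8172]  x^+=[-5.3151, -3.1823]  P^+=[0.2612 0.0632; 0.0632 0.4203]
step 2: x^-=[-6.3653, -3.1823]  P^-=[0.6087 0.1959; 0.1959 0.5603]  H_jac=[0.9966 0.0000; 0.0000 -0.0407]  S=[0.9046 0.0121; 0.0121 0.1809]  K=[0.6718 -0.0888; 0.2178 -0.1405]  nu=[2.9820, -1.7008]  x^+=[-4.2109, -2.2940]  P^+=[0.2004 0.0627; 0.0627 0.5146]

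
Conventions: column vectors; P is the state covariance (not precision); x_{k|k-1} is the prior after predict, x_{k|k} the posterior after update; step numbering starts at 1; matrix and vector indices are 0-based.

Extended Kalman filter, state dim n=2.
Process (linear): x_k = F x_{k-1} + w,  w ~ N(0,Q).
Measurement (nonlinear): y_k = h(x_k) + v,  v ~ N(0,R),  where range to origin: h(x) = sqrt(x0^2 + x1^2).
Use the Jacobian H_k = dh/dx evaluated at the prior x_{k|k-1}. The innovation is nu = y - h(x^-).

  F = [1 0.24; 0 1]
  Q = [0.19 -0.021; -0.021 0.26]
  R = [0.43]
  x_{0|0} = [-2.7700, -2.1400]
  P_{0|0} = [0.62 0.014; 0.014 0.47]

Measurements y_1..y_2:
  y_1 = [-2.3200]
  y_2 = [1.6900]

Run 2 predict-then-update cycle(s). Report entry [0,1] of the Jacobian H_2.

step 1: x^-=[-3.2836, -2.1400]  P^-=[0.8438 0.1058; 0.1058 0.7300]  H_jac=[-0.8378 -0.5460]  S=[1.3367]  K=[-0.5721; -0.3645]  nu=[-6.2394]  x^+=[0.2859, 0.1343]  P^+=[0.4063 -0.1729; -0.1729 0.5524]
step 2: x^-=[0.3181, 0.1343]  P^-=[0.5451 -0.0614; -0.0614 0.8124]  H_jac=[0.9213 0.3889]  S=[0.9716]  K=[0.4923; 0.2670]  nu=[1.3447]  x^+=[0.9801, 0.4934]  P^+=[0.3096 -0.1891; -0.1891 0.7431]

H_jac[0,1] = 0.3889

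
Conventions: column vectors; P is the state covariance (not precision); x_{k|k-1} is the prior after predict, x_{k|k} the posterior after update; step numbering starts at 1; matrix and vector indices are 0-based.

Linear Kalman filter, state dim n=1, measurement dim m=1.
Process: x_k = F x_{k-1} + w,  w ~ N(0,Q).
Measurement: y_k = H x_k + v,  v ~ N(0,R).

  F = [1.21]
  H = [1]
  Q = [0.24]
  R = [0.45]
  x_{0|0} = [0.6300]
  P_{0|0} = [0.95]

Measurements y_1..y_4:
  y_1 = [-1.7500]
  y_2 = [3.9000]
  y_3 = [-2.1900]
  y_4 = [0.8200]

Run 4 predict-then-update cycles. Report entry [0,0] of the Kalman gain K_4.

K[0,0] = 0.5834

step 1: x^-=[0.7623]  P^-=[1.6309]  S=[2.0809]  K=[0.7837]  nu=[-2.5123]  x^+=[-1.2067]  P^+=[0.3527]
step 2: x^-=[-1.4601]  P^-=[0.7564]  S=[1.2064]  K=[0.6270]  nu=[5.3601]  x^+=[1.9006]  P^+=[0.2821]
step 3: x^-=[2.2997]  P^-=[0.6531]  S=[1.1031]  K=[0.5921]  nu=[-4.4897]  x^+=[-0.3584]  P^+=[0.2664]
step 4: x^-=[-0.4337]  P^-=[0.6301]  S=[1.0801]  K=[0.5834]  nu=[1.2537]  x^+=[0.2977]  P^+=[0.2625]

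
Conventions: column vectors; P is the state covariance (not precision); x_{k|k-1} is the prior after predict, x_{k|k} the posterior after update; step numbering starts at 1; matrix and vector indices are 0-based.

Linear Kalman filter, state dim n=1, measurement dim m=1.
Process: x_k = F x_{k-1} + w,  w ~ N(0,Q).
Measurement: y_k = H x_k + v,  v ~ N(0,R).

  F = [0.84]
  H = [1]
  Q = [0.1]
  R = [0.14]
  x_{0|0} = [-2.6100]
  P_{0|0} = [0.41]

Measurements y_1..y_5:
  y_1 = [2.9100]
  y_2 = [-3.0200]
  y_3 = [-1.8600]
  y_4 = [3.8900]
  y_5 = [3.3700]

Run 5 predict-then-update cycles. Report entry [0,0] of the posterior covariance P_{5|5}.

P_post[0,0] = 0.0727

step 1: x^-=[-2.1924]  P^-=[0.3893]  S=[0.5293]  K=[0.7355]  nu=[5.1024]  x^+=[1.5604]  P^+=[0.1030]
step 2: x^-=[1.3107]  P^-=[0.1727]  S=[0.3127]  K=[0.5522]  nu=[-4.3307]  x^+=[-1.0808]  P^+=[0.0773]
step 3: x^-=[-0.9079]  P^-=[0.1546]  S=[0.2946]  K=[0.5247]  nu=[-0.9521]  x^+=[-1.4075]  P^+=[0.0735]
step 4: x^-=[-1.1823]  P^-=[0.1518]  S=[0.2918]  K=[0.5203]  nu=[5.0723]  x^+=[1.4567]  P^+=[0.0728]
step 5: x^-=[1.2236]  P^-=[0.1514]  S=[0.2914]  K=[0.5196]  nu=[2.1464]  x^+=[2.3388]  P^+=[0.0727]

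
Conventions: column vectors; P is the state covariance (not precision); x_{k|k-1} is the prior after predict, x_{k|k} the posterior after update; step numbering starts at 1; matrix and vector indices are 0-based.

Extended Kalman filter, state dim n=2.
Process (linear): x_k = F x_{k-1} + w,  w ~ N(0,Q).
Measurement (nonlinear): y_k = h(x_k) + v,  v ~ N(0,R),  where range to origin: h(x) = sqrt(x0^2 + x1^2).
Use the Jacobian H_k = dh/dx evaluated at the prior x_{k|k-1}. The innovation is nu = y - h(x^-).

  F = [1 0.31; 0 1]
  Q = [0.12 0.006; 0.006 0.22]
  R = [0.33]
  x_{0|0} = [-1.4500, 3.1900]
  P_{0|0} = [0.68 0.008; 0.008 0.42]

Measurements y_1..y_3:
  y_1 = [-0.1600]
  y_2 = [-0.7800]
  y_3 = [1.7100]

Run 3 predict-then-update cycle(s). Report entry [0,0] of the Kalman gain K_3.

K[0,0] = -0.8074

step 1: x^-=[-0.4611, 3.1900]  P^-=[0.8453 0.1442; 0.1442 0.6400]  H_jac=[-0.1431 0.9897]  S=[0.9334]  K=[0.0233; 0.6565]  nu=[-3.3832]  x^+=[-0.5401, 0.9688]  P^+=[0.8448 0.1299; 0.1299 0.2377]
step 2: x^-=[-0.2397, 0.9688]  P^-=[1.0682 0.2096; 0.2096 0.4577]  H_jac=[-0.2402 0.9707]  S=[0.7252]  K=[-0.0733; 0.5432]  nu=[-1.7781]  x^+=[-0.1095, 0.0029]  P^+=[1.0643 0.2384; 0.2384 0.2437]
step 3: x^-=[-0.1086, 0.0029]  P^-=[1.3555 0.3200; 0.3200 0.4637]  H_jac=[-0.9996 0.0269]  S=[1.6677]  K=[-0.8074; -0.1843]  nu=[1.6014]  x^+=[-1.4015, -0.2922]  P^+=[0.2685 0.0718; 0.0718 0.4070]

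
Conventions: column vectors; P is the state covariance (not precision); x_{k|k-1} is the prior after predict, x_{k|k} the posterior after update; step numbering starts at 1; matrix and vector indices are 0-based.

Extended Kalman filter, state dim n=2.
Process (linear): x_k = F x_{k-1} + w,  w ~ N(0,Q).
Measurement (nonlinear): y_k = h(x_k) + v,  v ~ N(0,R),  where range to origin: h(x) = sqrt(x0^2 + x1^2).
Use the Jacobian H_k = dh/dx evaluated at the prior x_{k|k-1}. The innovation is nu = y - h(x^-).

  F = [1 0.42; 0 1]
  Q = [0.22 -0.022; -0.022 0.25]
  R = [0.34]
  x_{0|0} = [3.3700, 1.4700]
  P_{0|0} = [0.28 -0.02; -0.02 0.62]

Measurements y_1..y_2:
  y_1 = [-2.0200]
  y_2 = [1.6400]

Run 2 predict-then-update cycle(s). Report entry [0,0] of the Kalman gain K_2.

K[0,0] = -0.1875

step 1: x^-=[3.9874, 1.4700]  P^-=[0.5926 0.2184; 0.2184 0.8700]  H_jac=[0.9383 0.3459]  S=[1.1075]  K=[0.5702; 0.4567]  nu=[-6.2697]  x^+=[0.4123, -1.3937]  P^+=[0.2325 -0.0700; -0.0700 0.6390]
step 2: x^-=[-0.1731, -1.3937]  P^-=[0.5063 0.1763; 0.1763 0.8890]  H_jac=[-0.1232 -0.9924]  S=[1.2663]  K=[-0.1875; -0.7138]  nu=[0.2356]  x^+=[-0.2172, -1.5619]  P^+=[0.4618 0.0069; 0.0069 0.2437]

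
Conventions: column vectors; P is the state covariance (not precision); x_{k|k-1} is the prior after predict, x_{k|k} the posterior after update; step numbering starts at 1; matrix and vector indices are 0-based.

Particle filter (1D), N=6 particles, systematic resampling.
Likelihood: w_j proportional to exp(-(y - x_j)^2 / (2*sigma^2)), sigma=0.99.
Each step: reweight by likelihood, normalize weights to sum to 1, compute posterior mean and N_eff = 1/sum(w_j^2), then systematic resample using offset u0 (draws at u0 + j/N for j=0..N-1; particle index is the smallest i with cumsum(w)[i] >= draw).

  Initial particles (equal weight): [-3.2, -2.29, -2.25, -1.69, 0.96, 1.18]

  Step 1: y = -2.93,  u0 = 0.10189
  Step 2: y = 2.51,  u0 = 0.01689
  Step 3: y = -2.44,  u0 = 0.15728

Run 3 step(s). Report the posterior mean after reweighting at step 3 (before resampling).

step 1: w=[0.3188, 0.2685, 0.2614, 0.1510, 0.0001, 0.0001]  mean=-2.4784  Neff=3.7750  idx=[0, 0, 1, 2, 2, 3]
step 2: w=[0.0004, 0.0004, 0.0522, 0.0634, 0.0634, 0.8202]  mean=-1.7935  Neff=1.4631  idx=[2, 5, 5, 5, 5, 5]
step 3: w=[0.2085, 0.1583, 0.1583, 0.1583, 0.1583, 0.1583]  mean=-1.8151  Neff=5.9253  idx=[0, 1, 2, 3, 4, 5]

post_mean = -1.8151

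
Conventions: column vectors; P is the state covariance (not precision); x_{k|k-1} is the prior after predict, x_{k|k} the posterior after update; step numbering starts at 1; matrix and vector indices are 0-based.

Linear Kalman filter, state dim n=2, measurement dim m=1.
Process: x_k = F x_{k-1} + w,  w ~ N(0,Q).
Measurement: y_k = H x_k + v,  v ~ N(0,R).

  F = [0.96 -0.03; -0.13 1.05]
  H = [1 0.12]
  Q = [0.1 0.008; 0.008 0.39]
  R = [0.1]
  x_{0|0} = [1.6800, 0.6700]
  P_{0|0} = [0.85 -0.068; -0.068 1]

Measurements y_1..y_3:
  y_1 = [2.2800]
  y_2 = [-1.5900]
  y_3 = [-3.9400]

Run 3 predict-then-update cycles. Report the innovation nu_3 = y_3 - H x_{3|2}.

innov = [-3.6424]

step 1: x^-=[1.5927, 0.4851]  P^-=[0.8882 -0.1984; -0.1984 1.5254]  S=[0.9625]  K=[0.8980; -0.0159]  nu=[0.6291]  x^+=[2.1576, 0.4751]  P^+=[0.1120 -0.1846; -0.1846 1.5252]
step 2: x^-=[2.0571, 0.2183]  P^-=[0.2152 -0.2408; -0.2408 2.1238]  S=[0.2880]  K=[0.6469; 0.0487]  nu=[-3.6733]  x^+=[-0.3191, 0.0394]  P^+=[0.0947 -0.2499; -0.2499 2.1231]
step 3: x^-=[-0.3076, 0.0828]  P^-=[0.2036 -0.3236; -0.3236 2.8006]  S=[0.2662]  K=[0.6188; 0.0469]  nu=[-3.6424]  x^+=[-2.5613, -0.0881]  P^+=[0.1016 -0.3313; -0.3313 2.8000]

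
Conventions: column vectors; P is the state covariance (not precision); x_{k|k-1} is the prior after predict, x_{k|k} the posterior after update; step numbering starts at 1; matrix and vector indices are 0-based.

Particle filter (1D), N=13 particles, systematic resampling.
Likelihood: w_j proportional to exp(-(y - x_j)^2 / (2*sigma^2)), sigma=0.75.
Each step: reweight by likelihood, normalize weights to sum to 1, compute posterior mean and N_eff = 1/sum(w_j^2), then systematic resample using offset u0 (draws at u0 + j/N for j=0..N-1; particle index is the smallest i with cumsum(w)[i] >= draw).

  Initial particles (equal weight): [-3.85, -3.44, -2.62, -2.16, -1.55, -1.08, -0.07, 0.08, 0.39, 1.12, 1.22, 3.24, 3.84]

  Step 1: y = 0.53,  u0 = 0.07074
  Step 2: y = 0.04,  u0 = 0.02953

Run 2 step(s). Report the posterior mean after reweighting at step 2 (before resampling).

step 1: w=[0.0000, 0.0000, 0.0000, 0.0004, 0.0053, 0.0246, 0.1790, 0.2059, 0.2422, 0.1809, 0.1614, 0.0004, 0.0000]  mean=0.4634  Neff=5.1956  idx=[6, 6, 7, 7, 7, 8, 8, 8, 9, 9, 10, 10, 10]
step 2: w=[0.1070, 0.1070, 0.1080, 0.1080, 0.1080, 0.0970, 0.0970, 0.0970, 0.0384, 0.0384, 0.0314, 0.0314, 0.0314]  mean=0.3252  Neff=10.8642  idx=[0, 0, 1, 2, 3, 3, 4, 5, 6, 6, 7, 9, 11]

post_mean = 0.3252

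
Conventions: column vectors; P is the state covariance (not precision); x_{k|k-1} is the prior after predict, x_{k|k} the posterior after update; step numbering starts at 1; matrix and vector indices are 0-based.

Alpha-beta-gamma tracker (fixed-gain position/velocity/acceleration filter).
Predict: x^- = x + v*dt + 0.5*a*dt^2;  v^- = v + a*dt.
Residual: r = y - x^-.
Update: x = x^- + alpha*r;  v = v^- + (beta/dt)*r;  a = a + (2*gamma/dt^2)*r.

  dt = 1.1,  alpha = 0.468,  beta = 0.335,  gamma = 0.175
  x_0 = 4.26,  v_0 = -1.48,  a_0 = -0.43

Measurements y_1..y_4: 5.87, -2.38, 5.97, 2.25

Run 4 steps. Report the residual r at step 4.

resid = 0.6330

step 1: x_pred=2.3718  r=3.4982  x^+=4.0090  v^+=-0.8877  a^+=0.5819
step 2: x_pred=3.3846  r=-5.7646  x^+=0.6868  v^+=-2.0032  a^+=-1.0856
step 3: x_pred=-2.1735  r=8.1435  x^+=1.6376  v^+=-0.7173  a^+=1.2700
step 4: x_pred=1.6170  r=0.6330  x^+=1.9132  v^+=0.8725  a^+=1.4531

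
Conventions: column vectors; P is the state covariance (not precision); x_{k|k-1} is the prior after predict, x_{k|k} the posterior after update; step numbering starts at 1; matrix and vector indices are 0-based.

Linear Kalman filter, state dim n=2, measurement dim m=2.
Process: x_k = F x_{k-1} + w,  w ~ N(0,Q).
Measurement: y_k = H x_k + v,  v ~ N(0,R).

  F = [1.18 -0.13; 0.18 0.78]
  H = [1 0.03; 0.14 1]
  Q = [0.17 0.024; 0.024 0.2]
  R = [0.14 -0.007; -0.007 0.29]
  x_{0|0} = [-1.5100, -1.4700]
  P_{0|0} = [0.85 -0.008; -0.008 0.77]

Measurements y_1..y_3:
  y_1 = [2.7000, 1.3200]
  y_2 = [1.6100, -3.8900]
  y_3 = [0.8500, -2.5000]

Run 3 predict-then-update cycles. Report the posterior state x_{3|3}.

x_post = [1.2904, -1.9629]

step 1: x^-=[-1.5907, -1.4184]  P^-=[1.3690 0.1193; 0.1193 0.6938]  S=[1.5168 0.3253; 0.3253 1.0440]  K=[0.9013 0.0170; -0.0574 0.6984]  nu=[4.3333, 2.9611]  x^+=[2.3652, 0.4009]  P^+=[0.1266 -0.0191; -0.0191 0.2056]
step 2: x^-=[2.7388, 0.7385]  P^-=[0.3557 0.0129; 0.0129 0.3238]  S=[0.4967 0.0655; 0.0655 0.6244]  K=[0.7134 0.0256; -0.0235 0.5240]  nu=[-1.1510, -5.0119]  x^+=[1.7893, -1.8606]  P^+=[0.1000 -0.0116; -0.0116 0.1537]
step 3: x^-=[2.3533, -1.1292]  P^-=[0.3155 0.0193; 0.0193 0.2935]  S=[0.4569 0.0653; 0.0653 0.5951]  K=[0.6873 0.0312; -0.0099 0.4989]  nu=[-1.4694, -1.7003]  x^+=[1.2904, -1.9629]  P^+=[0.0963 -0.0093; -0.0093 0.1460]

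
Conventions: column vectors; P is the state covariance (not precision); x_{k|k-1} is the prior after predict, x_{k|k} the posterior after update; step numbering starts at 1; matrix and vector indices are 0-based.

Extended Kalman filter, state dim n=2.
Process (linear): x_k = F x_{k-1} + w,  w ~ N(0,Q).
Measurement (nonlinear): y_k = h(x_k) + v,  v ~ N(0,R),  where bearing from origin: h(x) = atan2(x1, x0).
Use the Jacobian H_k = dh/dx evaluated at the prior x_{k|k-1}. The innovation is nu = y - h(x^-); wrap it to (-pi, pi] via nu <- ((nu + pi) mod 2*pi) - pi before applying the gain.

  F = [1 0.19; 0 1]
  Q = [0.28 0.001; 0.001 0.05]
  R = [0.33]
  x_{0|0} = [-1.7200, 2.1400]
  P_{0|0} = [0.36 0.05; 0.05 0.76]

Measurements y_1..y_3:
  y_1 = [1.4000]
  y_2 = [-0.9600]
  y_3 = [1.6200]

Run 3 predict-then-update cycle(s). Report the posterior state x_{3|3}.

step 1: x^-=[-1.3134, 2.1400]  P^-=[0.6864 0.1954; 0.1954 0.8100]  H_jac=[-0.3394 -0.2083]  S=[0.4719]  K=[-0.5800; -0.4982]  nu=[-0.7213]  x^+=[-0.8950, 2.4993]  P^+=[0.5277 0.0591; 0.0591 0.6929]
step 2: x^-=[-0.4202, 2.4993]  P^-=[0.8551 0.1917; 0.1917 0.7429]  H_jac=[-0.3891 -0.0654]  S=[0.4724]  K=[-0.7309; -0.2608]  nu=[-2.6974]  x^+=[1.5513, 3.2027]  P^+=[0.6028 0.1017; 0.1017 0.7108]
step 3: x^-=[2.1598, 3.2027]  P^-=[0.9471 0.2377; 0.2377 0.7608]  H_jac=[-0.2146 0.1447]  S=[0.3748]  K=[-0.4505; 0.1577]  nu=[0.6425]  x^+=[1.8703, 3.3040]  P^+=[0.8710 0.2643; 0.2643 0.7515]

x_post = [1.8703, 3.3040]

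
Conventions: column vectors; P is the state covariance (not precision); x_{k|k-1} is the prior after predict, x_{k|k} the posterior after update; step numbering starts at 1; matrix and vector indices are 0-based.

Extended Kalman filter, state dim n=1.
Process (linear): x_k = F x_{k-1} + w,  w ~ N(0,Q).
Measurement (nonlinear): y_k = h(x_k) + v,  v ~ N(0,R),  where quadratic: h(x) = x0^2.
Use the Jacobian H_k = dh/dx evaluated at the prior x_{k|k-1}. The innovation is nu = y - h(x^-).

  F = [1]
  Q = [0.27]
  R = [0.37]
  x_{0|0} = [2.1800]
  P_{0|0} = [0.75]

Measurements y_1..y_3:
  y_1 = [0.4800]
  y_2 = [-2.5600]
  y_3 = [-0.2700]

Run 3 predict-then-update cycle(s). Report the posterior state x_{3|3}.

step 1: x^-=[2.1800]  P^-=[1.0200]  H_jac=[4.3600]  S=[19.7598]  K=[0.2251]  nu=[-4.2724]  x^+=[1.2184]  P^+=[0.0191]
step 2: x^-=[1.2184]  P^-=[0.2891]  H_jac=[2.4369]  S=[2.0868]  K=[0.3376]  nu=[-4.0446]  x^+=[-0.1470]  P^+=[0.0513]
step 3: x^-=[-0.1470]  P^-=[0.3213]  H_jac=[-0.2940]  S=[0.3978]  K=[-0.2375]  nu=[-0.2916]  x^+=[-0.0778]  P^+=[0.2988]

x_post = [-0.0778]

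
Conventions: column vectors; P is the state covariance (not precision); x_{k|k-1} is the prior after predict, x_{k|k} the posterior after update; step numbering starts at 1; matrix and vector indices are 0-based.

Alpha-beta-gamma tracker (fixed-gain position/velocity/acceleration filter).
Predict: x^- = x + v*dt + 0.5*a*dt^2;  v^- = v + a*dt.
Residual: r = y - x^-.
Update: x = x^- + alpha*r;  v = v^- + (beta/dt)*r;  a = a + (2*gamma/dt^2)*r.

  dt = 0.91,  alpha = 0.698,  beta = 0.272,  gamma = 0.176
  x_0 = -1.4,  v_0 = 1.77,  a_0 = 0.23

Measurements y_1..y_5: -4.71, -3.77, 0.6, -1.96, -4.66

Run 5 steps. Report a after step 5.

step 1: x_pred=0.3059  r=-5.0159  x^+=-3.1952  v^+=0.4800  a^+=-1.9021
step 2: x_pred=-3.5459  r=-0.2241  x^+=-3.7023  v^+=-1.3179  a^+=-1.9974
step 3: x_pred=-5.7286  r=6.3286  x^+=-1.3112  v^+=-1.2438  a^+=0.6927
step 4: x_pred=-2.1563  r=0.1963  x^+=-2.0193  v^+=-0.5548  a^+=0.7762
step 5: x_pred=-2.2028  r=-2.4572  x^+=-3.9179  v^+=-0.5829  a^+=-0.2683

a_post = -0.2683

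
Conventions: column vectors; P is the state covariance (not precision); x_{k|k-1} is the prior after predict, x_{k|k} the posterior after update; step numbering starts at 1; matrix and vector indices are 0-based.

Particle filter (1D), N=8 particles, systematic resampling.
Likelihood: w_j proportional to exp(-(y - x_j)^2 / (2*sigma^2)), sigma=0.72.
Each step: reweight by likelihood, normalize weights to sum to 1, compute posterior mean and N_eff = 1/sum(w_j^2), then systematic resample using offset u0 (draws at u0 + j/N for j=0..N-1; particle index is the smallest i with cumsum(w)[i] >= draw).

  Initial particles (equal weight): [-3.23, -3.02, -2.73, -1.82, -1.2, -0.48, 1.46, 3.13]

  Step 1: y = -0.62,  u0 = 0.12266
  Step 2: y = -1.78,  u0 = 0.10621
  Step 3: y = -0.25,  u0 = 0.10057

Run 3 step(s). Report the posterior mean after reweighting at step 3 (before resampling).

step 1: w=[0.0007, 0.0019, 0.0069, 0.1254, 0.3637, 0.4936, 0.0078, 0.0000]  mean=-0.9172  Neff=2.5525  idx=[3, 4, 4, 4, 5, 5, 5, 6]
step 2: w=[0.2659, 0.1925, 0.1925, 0.1925, 0.0522, 0.0522, 0.0522, 0.0000]  mean=-1.2521  Neff=5.2615  idx=[0, 0, 1, 2, 2, 3, 4, 6]
step 3: w=[0.0247, 0.0247, 0.1113, 0.1113, 0.1113, 0.1113, 0.2527, 0.2527]  mean=-0.8668  Neff=5.6032  idx=[2, 3, 4, 5, 6, 6, 7, 7]

post_mean = -0.8668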